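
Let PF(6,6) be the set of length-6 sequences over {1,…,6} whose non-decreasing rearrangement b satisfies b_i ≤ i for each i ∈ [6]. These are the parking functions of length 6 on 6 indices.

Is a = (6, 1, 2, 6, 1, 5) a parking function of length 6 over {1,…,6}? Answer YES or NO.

NO

Sorted: b = (1, 1, 2, 5, 6, 6).
  b_1=1 ≤ 1
  b_2=1 ≤ 2
  b_3=2 ≤ 3
  b_4=5 > 4
  fails at i=4 ⇒ NO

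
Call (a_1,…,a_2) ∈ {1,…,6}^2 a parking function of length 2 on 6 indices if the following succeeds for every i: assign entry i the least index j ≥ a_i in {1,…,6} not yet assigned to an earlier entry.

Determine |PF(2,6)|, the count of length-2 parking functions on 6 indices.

35

Count = (7−2)·7^(2−1) = 5 · 7 = 35 [KW]
Check (1,2) → sorted (1,2): b_i ≤ 4+i ∀i, a PF.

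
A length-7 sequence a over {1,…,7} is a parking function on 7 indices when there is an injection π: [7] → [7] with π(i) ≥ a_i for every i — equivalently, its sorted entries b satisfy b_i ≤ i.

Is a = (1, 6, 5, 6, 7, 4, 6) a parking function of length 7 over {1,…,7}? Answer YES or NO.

Sorted: b = (1, 4, 5, 6, 6, 6, 7).
  b_1=1 ≤ 1
  b_2=4 > 2
  fails at i=2 ⇒ NO

NO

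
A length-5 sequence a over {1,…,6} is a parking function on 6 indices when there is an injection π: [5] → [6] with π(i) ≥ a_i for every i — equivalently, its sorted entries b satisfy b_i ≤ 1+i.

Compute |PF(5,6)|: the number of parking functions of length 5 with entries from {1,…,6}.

4802

|PF(5,6)| = 2·7^4 = 2 · 2401 = 4802 (Konheim–Weiss)
Example (1,1,3,5,3) → sorted (1,1,3,3,5): b_i ≤ 1+i ∀i, a PF.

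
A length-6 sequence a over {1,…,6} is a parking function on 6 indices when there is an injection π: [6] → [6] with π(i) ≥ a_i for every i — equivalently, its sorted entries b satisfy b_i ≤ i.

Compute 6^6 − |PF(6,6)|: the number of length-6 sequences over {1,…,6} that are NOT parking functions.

Count = (6−6+1)·(6+1)^(6−1) = 1×16807 = 16807 [KW]
Example (4,6,5,6,3,3) → sorted (3,3,4,5,6,6): b_1=3>1, not a PF.
So 46656 − 16807 = 29849 fail.

29849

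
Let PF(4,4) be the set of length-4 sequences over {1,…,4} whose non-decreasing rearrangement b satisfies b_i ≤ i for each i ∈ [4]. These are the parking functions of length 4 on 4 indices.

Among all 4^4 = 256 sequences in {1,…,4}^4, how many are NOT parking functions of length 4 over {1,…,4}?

|PF| = (5−4)·5^(4−1) = 1 · 125 = 125 (Konheim–Weiss)
Check (4,4,4,4) → sorted (4,4,4,4): b_1=4>1, not a PF.
4^4 − 125 = 256 − 125 = 131

131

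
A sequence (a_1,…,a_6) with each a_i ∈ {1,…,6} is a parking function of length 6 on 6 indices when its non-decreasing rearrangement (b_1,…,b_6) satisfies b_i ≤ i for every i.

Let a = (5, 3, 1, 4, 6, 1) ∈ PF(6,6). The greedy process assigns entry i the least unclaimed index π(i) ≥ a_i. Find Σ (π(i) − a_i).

1

Σπ = 21 ({1..6} each once); Σa = 5+3+1+4+6+1 = 20; disp = 21−20 = 1.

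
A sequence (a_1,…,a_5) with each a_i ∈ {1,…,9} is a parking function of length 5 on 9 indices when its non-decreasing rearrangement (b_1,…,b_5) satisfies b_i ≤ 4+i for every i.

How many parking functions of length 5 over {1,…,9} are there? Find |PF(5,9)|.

50000

|PF| = 5·10^4 = 5 · 10000 = 50000 (Konheim–Weiss)
Example (6,2,8,1,7) → sorted (1,2,6,7,8): b_i ≤ 4+i ∀i, a PF.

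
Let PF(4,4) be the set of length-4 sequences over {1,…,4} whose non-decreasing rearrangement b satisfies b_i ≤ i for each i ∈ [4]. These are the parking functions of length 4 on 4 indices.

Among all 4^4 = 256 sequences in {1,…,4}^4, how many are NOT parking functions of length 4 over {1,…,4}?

131

|PF(4,4)| = (5−4)·5^(4−1) = 1×125 = 125 (Pollak)
Check (4,2,3,4) → sorted (2,3,4,4): b_1=2>1, not a PF.
Total 256; non-PF = 256−125 = 131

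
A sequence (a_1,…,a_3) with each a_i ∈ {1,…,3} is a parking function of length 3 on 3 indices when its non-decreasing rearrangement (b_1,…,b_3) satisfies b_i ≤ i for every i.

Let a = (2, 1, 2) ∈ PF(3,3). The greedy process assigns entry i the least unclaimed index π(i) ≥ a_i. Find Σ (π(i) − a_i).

1

Σπ(i) = 1+…+3 = 6; Σa = 2+1+2 = 5; disp = 6−5 = 1.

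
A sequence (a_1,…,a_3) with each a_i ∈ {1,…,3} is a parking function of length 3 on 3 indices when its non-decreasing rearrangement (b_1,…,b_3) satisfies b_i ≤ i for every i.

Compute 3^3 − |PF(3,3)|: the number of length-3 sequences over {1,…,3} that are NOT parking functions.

Count = (3+1−3)·(3+1)^{3−1} = 1×16 = 16 [KW]
Check (1,3,3) → sorted (1,3,3): b_2=3>2, not a PF.
Total 27; non-PF = 27−16 = 11

11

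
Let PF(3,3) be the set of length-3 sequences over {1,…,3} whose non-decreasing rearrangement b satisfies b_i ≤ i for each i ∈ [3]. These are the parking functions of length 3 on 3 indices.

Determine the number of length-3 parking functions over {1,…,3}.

|PF(3,3)| = (4−3)·4^(3−1) = 1×16 = 16 (Konheim–Weiss)
Check (1,1,1) → sorted (1,1,1): b_i ≤ i ∀i, a PF.

16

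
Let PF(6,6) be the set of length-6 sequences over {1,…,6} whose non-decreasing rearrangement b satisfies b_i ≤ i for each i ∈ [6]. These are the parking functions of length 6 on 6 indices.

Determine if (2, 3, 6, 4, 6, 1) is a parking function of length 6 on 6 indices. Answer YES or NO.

Rearranged: b = (1, 2, 3, 4, 6, 6).
  b_1=1 ≤ 1
  b_2=2 ≤ 2
  b_3=3 ≤ 3
  b_4=4 ≤ 4
  b_5=6 > 5
  fails at i=5 ⇒ NO

NO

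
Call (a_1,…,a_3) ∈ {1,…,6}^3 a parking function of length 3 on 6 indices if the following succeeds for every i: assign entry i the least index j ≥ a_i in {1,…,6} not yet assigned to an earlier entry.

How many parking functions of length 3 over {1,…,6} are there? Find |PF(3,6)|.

|PF(3,6)| = (6+1−3)·(6+1)^{3−1} = 4·49 = 196 (Pollak)
Check (4,1,6) → sorted (1,4,6): b_i ≤ 3+i ∀i, a PF.

196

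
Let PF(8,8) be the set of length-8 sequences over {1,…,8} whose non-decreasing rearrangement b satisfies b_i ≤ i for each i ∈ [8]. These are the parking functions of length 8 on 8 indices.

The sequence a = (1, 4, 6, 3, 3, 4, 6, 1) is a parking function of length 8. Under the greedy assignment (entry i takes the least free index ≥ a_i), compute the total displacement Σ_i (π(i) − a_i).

8

Σπ = 36 ({1..8} each once); Σa = 1+4+6+3+3+4+6+1 = 28; disp = 36−28 = 8.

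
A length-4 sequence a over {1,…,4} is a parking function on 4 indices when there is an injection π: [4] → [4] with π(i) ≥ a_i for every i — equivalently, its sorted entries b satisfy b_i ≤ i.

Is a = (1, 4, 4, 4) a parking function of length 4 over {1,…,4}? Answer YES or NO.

Rearranged: b = (1, 4, 4, 4).
  b_1=1 ≤ 1
  b_2=4 > 2
  fails at i=2 ⇒ NO

NO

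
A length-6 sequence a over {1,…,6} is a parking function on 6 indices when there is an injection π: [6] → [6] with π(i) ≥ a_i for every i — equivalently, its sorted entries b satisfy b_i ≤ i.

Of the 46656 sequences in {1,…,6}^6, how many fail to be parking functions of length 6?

Count = (7−6)·7^(6−1) = 1 · 16807 = 16807 [KW]
E.g. (3,4,6,3,6,5) → sorted (3,3,4,5,6,6): b_1=3>1, not a PF.
So 46656 − 16807 = 29849 fail.

29849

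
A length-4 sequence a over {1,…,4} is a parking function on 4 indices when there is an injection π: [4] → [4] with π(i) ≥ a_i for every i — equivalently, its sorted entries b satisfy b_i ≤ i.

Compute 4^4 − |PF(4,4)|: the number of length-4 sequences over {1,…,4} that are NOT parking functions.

|PF(4,4)| = (5−4)·5^(4−1) = 1×125 = 125 (Konheim–Weiss)
E.g. (3,3,4,1) → sorted (1,3,3,4): b_2=3>2, not a PF.
Total 256; non-PF = 256−125 = 131

131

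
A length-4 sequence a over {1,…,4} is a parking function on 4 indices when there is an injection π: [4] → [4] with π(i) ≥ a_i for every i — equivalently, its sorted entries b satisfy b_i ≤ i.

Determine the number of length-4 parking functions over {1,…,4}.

#PF = (4−4+1)·(4+1)^(4−1) = 1×125 = 125
Check (3,1,4,1) → sorted (1,1,3,4): b_i ≤ i ∀i, a PF.

125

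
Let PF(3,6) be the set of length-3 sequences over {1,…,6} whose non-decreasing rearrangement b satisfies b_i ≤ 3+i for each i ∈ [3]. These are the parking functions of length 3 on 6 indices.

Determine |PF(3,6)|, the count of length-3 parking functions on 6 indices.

#PF = (6−3+1)·(6+1)^(3−1) = 4×49 = 196
One tuple (4,5,6) → sorted (4,5,6): b_i ≤ 3+i ∀i, a PF.

196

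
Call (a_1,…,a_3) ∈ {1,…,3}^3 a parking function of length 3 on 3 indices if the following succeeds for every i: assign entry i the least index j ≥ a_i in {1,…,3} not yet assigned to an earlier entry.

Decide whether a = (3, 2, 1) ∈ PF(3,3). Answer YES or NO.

Rearranged: b = (1, 2, 3).
  b_1=1 ≤ 1
  b_2=2 ≤ 2
  b_3=3 ≤ 3
All bounds hold ⇒ YES

YES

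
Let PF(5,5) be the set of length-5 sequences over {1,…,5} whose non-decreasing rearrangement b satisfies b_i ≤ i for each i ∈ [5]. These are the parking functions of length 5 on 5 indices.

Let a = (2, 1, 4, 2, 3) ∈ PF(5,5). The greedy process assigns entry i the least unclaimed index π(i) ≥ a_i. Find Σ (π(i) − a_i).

Σπ = 15 ({1..5} each once); Σa = 2+1+4+2+3 = 12; disp = 15−12 = 3.

3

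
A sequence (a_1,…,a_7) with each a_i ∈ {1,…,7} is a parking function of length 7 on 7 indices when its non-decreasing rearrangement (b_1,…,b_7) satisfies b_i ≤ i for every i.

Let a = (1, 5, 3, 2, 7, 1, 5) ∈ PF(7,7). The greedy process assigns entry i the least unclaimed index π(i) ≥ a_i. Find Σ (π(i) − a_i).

4

Σπ = 7·8/2 = 28 (π permutes [7]); Σa = 1+5+3+2+7+1+5 = 24; disp = 28−24 = 4.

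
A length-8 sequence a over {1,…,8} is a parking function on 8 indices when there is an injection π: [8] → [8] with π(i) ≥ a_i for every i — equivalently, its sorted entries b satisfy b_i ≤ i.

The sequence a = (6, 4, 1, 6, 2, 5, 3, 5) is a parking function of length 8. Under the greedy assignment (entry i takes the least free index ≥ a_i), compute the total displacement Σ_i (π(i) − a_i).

Σπ(i) = 1+…+8 = 36; Σa = 6+4+1+6+2+5+3+5 = 32; disp = 36−32 = 4.

4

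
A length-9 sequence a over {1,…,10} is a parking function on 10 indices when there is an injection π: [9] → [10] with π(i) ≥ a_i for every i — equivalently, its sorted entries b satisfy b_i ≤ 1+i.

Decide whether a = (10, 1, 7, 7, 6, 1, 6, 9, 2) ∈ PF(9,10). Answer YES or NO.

Rearranged: b = (1, 1, 2, 6, 6, 7, 7, 9, 10).
  b_1=1 ≤ 2
  b_2=1 ≤ 3
  b_3=2 ≤ 4
  b_4=6 > 5
  fails at i=4 ⇒ NO

NO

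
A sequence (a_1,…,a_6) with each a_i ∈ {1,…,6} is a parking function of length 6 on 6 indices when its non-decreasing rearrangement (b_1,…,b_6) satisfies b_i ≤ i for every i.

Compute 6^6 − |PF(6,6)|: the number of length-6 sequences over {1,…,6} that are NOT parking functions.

|PF| = 1·7^5 = 1·16807 = 16807 [KW]
Example (5,3,4,6,4,5) → sorted (3,4,4,5,5,6): b_1=3>1, not a PF.
So 46656 − 16807 = 29849 fail.

29849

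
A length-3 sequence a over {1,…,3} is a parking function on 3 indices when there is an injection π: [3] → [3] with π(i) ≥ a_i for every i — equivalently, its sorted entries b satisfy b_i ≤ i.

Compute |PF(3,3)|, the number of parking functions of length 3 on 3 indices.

16

|PF| = 1·4^2 = 1×16 = 16 [KW]
Example (2,3,1) → sorted (1,2,3): b_i ≤ i ∀i, a PF.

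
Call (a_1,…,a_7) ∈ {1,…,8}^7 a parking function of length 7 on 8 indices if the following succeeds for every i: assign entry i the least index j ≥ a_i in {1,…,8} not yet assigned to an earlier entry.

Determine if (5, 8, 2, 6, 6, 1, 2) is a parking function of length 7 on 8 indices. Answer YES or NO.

YES

Sorted: b = (1, 2, 2, 5, 6, 6, 8).
  b_1=1 ≤ 2
  b_2=2 ≤ 3
  b_3=2 ≤ 4
  b_4=5 ≤ 5
  b_5=6 ≤ 6
  b_6=6 ≤ 7
  b_7=8 ≤ 8
All bounds hold ⇒ YES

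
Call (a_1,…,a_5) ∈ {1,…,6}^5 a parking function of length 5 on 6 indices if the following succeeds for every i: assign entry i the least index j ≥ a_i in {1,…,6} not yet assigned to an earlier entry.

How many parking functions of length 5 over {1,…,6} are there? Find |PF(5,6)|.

4802

#PF = 2·7^4 = 2 · 2401 = 4802 [KW]
Check (5,3,5,1,2) → sorted (1,2,3,5,5): b_i ≤ 1+i ∀i, a PF.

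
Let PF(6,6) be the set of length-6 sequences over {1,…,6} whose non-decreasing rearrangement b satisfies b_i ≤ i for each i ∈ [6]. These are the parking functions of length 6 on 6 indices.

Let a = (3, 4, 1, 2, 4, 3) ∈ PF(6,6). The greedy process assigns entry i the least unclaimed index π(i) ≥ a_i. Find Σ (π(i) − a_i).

Σπ = 6·7/2 = 21 (π permutes [6]); Σa = 3+4+1+2+4+3 = 17; disp = 21−17 = 4.

4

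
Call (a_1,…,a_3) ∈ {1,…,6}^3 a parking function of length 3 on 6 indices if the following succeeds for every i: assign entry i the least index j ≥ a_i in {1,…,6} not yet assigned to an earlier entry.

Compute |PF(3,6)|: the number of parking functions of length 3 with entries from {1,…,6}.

196

|PF| = 4·7^2 = 4×49 = 196 (Konheim–Weiss)
Check (1,5,3) → sorted (1,3,5): b_i ≤ 3+i ∀i, a PF.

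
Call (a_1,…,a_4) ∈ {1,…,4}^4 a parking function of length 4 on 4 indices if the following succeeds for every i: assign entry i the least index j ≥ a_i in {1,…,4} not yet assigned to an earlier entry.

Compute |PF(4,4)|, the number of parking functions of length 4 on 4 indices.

|PF| = (4+1−4)·(4+1)^{4−1} = 1 · 125 = 125 (Konheim–Weiss)
E.g. (1,1,3,1) → sorted (1,1,1,3): b_i ≤ i ∀i, a PF.

125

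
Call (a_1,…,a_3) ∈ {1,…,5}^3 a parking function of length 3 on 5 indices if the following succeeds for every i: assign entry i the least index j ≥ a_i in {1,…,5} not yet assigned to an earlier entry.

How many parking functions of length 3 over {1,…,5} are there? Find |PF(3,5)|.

108

Count = 3·6^2 = 3·36 = 108 (Pollak)
Check (1,2,3) → sorted (1,2,3): b_i ≤ 2+i ∀i, a PF.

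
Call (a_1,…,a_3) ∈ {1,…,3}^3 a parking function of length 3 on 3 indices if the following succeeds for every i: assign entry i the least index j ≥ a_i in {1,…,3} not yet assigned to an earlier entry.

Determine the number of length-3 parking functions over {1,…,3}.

16

|PF| = (3+1−3)·(3+1)^{3−1} = 1×16 = 16 (Pollak)
Example (1,3,2) → sorted (1,2,3): b_i ≤ i ∀i, a PF.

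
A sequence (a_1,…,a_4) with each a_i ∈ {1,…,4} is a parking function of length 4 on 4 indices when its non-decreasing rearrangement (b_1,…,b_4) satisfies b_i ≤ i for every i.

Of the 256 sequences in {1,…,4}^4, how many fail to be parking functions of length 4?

131

Count = (4+1−4)·(4+1)^{4−1} = 1 · 125 = 125
E.g. (1,4,4,4) → sorted (1,4,4,4): b_2=4>2, not a PF.
So 256 − 125 = 131 fail.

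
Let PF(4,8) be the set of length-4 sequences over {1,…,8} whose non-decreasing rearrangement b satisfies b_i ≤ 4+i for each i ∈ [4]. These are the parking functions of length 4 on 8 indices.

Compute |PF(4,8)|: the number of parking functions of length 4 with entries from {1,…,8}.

3645

Count = (9−4)·9^(4−1) = 5 · 729 = 3645 (Pollak)
Check (7,1,8,6) → sorted (1,6,7,8): b_i ≤ 4+i ∀i, a PF.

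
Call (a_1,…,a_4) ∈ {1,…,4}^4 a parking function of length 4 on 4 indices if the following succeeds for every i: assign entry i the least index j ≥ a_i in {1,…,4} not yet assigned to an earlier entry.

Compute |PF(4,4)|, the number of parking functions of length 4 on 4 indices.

125

#PF = 1·5^3 = 1 · 125 = 125 (Konheim–Weiss)
E.g. (1,2,4,1) → sorted (1,1,2,4): b_i ≤ i ∀i, a PF.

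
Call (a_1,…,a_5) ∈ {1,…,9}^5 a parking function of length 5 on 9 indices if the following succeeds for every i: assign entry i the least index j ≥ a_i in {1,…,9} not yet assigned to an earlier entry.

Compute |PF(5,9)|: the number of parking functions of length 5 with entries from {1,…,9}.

|PF(5,9)| = (9+1−5)·(9+1)^{5−1} = 5 · 10000 = 50000 [KW]
E.g. (7,2,9,3,3) → sorted (2,3,3,7,9): b_i ≤ 4+i ∀i, a PF.

50000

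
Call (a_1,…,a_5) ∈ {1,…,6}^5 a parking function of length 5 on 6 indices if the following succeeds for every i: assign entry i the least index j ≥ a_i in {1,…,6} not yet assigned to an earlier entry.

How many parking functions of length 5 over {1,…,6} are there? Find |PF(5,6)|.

4802

|PF| = (6−5+1)·(6+1)^(5−1) = 2×2401 = 4802 (Pollak)
E.g. (2,4,5,4,2) → sorted (2,2,4,4,5): b_i ≤ 1+i ∀i, a PF.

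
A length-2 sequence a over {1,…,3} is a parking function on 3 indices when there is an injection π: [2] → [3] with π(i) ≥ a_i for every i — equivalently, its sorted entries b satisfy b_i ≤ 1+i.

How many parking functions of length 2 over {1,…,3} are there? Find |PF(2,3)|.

|PF| = (3−2+1)·(3+1)^(2−1) = 2×4 = 8 (Pollak)
Check (1,3) → sorted (1,3): b_i ≤ 1+i ∀i, a PF.

8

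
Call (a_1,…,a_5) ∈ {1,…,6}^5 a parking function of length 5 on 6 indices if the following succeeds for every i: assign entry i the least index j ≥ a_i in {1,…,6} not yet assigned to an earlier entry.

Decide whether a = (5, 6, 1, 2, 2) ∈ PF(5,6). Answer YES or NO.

YES

Sorted: b = (1, 2, 2, 5, 6).
  b_1=1 ≤ 2
  b_2=2 ≤ 3
  b_3=2 ≤ 4
  b_4=5 ≤ 5
  b_5=6 ≤ 6
All bounds hold ⇒ YES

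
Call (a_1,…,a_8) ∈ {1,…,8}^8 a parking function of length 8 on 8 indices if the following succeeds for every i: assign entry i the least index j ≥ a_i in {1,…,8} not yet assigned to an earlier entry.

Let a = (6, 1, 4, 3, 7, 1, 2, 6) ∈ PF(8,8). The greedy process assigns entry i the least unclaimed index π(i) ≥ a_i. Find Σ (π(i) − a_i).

Σπ = 36 ({1..8} each once); Σa = 6+1+4+3+7+1+2+6 = 30; disp = 36−30 = 6.

6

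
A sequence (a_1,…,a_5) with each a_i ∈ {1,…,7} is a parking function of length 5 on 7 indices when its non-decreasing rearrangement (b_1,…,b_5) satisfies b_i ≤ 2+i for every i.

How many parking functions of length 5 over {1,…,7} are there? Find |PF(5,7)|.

12288

|PF| = (7+1−5)·(7+1)^{5−1} = 3×4096 = 12288 (Pollak)
Example (2,2,4,3,4) → sorted (2,2,3,4,4): b_i ≤ 2+i ∀i, a PF.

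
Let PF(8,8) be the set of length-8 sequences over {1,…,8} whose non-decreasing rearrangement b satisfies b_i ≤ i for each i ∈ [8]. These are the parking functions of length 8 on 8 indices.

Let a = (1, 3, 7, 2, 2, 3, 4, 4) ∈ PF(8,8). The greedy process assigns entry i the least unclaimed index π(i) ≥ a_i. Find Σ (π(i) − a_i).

Σπ(i) = 1+…+8 = 36; Σa = 1+3+7+2+2+3+4+4 = 26; disp = 36−26 = 10.

10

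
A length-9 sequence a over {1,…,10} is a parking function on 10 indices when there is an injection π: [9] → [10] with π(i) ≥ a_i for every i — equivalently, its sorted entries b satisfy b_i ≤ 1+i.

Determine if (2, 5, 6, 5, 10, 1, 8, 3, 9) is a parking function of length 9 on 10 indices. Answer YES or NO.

YES

Sorted: b = (1, 2, 3, 5, 5, 6, 8, 9, 10).
  b_1=1 ≤ 2
  b_2=2 ≤ 3
  b_3=3 ≤ 4
  b_4=5 ≤ 5
  b_5=5 ≤ 6
  b_6=6 ≤ 7
  b_7=8 ≤ 8
  b_8=9 ≤ 9
  b_9=10 ≤ 10
All bounds hold ⇒ YES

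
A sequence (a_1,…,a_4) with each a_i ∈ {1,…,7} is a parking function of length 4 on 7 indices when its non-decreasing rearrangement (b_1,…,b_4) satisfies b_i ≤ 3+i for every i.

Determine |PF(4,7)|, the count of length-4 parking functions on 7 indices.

|PF| = (7+1−4)·(7+1)^{4−1} = 4×512 = 2048
One tuple (6,6,4,4) → sorted (4,4,6,6): b_i ≤ 3+i ∀i, a PF.

2048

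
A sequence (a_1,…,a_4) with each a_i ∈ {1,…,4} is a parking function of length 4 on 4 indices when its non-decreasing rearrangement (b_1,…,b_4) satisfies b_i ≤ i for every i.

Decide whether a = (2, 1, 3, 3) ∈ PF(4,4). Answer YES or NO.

YES

Rearranged: b = (1, 2, 3, 3).
  b_1=1 ≤ 1
  b_2=2 ≤ 2
  b_3=3 ≤ 3
  b_4=3 ≤ 4
All bounds hold ⇒ YES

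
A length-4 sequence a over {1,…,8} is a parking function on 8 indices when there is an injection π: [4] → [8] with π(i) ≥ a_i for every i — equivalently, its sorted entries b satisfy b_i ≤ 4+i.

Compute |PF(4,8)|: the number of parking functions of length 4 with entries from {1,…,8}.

3645

#PF = (9−4)·9^(4−1) = 5 · 729 = 3645 (Pollak)
E.g. (1,7,6,2) → sorted (1,2,6,7): b_i ≤ 4+i ∀i, a PF.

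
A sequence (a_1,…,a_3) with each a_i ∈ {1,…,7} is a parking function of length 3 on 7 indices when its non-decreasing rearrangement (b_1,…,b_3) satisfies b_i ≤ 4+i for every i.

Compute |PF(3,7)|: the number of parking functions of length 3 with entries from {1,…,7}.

Count = (8−3)·8^(3−1) = 5·64 = 320
E.g. (6,7,2) → sorted (2,6,7): b_i ≤ 4+i ∀i, a PF.

320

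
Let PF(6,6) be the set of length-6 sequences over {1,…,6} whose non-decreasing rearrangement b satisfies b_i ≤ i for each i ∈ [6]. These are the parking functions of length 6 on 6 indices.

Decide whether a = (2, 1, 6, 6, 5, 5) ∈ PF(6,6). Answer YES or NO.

NO

Order a: b = (1, 2, 5, 5, 6, 6).
  b_1=1 ≤ 1
  b_2=2 ≤ 2
  b_3=5 > 3
  fails at i=3 ⇒ NO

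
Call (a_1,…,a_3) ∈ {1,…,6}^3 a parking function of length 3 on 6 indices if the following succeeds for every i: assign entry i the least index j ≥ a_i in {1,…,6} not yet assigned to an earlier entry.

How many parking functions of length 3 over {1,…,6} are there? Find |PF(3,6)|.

196

Count = (7−3)·7^(3−1) = 4·49 = 196
Check (2,6,5) → sorted (2,5,6): b_i ≤ 3+i ∀i, a PF.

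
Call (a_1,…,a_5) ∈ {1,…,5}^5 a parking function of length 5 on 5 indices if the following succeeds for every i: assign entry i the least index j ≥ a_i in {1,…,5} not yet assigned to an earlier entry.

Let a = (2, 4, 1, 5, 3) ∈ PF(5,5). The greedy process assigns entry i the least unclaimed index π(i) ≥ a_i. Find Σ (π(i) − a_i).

0

Σπ = 5·6/2 = 15 (π permutes [5]); Σa = 2+4+1+5+3 = 15; disp = 15−15 = 0.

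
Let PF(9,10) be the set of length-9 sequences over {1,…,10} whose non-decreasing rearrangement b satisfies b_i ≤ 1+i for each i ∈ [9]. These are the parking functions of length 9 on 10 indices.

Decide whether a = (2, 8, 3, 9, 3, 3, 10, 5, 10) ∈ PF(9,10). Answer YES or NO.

NO

Order a: b = (2, 3, 3, 3, 5, 8, 9, 10, 10).
  b_1=2 ≤ 2
  b_2=3 ≤ 3
  b_3=3 ≤ 4
  b_4=3 ≤ 5
  b_5=5 ≤ 6
  b_6=8 > 7
  fails at i=6 ⇒ NO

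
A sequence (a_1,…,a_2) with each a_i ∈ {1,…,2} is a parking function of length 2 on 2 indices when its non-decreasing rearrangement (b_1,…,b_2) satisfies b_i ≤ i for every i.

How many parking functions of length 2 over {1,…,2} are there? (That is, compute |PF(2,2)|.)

#PF = (2+1−2)·(2+1)^{2−1} = 1×3 = 3
E.g. (2,1) → sorted (1,2): b_i ≤ i ∀i, a PF.

3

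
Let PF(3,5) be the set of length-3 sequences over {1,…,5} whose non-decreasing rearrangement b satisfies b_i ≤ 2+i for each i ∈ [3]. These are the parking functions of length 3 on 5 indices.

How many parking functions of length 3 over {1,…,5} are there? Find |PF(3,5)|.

Count = (5+1−3)·(5+1)^{3−1} = 3·36 = 108 (Pollak)
E.g. (3,1,1) → sorted (1,1,3): b_i ≤ 2+i ∀i, a PF.

108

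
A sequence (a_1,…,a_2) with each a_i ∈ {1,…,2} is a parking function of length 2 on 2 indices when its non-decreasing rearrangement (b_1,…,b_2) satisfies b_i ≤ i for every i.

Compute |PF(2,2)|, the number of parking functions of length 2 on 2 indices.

3

|PF(2,2)| = (2+1−2)·(2+1)^{2−1} = 1 · 3 = 3 (Konheim–Weiss)
Check (1,2) → sorted (1,2): b_i ≤ i ∀i, a PF.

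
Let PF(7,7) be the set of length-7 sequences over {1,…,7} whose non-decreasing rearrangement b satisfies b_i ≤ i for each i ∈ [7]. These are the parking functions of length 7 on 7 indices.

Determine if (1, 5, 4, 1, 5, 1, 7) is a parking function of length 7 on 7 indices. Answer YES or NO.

YES

Order a: b = (1, 1, 1, 4, 5, 5, 7).
  b_1=1 ≤ 1
  b_2=1 ≤ 2
  b_3=1 ≤ 3
  b_4=4 ≤ 4
  b_5=5 ≤ 5
  b_6=5 ≤ 6
  b_7=7 ≤ 7
All bounds hold ⇒ YES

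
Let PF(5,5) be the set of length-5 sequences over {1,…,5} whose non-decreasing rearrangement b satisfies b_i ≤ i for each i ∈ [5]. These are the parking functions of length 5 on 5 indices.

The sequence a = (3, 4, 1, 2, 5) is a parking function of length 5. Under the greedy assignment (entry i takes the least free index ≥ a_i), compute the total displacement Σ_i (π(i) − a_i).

0

Σπ = 5·6/2 = 15 (π permutes [5]); Σa = 3+4+1+2+5 = 15; disp = 15−15 = 0.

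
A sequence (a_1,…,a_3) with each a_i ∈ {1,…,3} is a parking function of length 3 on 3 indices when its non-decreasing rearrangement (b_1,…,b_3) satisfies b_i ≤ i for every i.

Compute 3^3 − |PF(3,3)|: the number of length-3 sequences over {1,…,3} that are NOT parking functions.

11

#PF = (3+1−3)·(3+1)^{3−1} = 1·16 = 16
E.g. (3,3,2) → sorted (2,3,3): b_1=2>1, not a PF.
So 27 − 16 = 11 fail.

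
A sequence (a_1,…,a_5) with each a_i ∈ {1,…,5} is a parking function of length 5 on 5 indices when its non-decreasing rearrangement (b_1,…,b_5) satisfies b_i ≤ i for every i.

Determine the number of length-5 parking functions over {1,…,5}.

#PF = 1·6^4 = 1 · 1296 = 1296 (Pollak)
Example (1,1,5,1,1) → sorted (1,1,1,1,5): b_i ≤ i ∀i, a PF.

1296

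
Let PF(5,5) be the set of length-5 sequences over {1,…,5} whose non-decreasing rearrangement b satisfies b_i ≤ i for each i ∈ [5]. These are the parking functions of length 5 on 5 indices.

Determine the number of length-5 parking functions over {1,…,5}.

Count = 1·6^4 = 1×1296 = 1296 (Konheim–Weiss)
E.g. (2,2,1,3,4) → sorted (1,2,2,3,4): b_i ≤ i ∀i, a PF.

1296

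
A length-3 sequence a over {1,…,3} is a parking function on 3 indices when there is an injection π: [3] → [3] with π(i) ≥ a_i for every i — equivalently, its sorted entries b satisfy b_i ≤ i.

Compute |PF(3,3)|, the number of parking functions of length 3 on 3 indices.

#PF = (3−3+1)·(3+1)^(3−1) = 1·16 = 16 (Pollak)
E.g. (3,1,1) → sorted (1,1,3): b_i ≤ i ∀i, a PF.

16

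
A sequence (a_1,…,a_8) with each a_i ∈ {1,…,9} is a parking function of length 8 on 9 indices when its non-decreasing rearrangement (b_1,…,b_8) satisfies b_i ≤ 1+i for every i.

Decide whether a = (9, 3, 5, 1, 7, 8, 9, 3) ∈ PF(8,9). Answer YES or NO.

NO

Sorted: b = (1, 3, 3, 5, 7, 8, 9, 9).
  b_1=1 ≤ 2
  b_2=3 ≤ 3
  b_3=3 ≤ 4
  b_4=5 ≤ 5
  b_5=7 > 6
  fails at i=5 ⇒ NO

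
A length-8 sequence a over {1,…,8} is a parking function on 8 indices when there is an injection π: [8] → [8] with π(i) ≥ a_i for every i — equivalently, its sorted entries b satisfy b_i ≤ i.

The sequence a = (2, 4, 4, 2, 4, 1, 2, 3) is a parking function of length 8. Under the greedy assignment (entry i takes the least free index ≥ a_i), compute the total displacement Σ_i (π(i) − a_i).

Σπ(i) = 1+…+8 = 36; Σa = 2+4+4+2+4+1+2+3 = 22; disp = 36−22 = 14.

14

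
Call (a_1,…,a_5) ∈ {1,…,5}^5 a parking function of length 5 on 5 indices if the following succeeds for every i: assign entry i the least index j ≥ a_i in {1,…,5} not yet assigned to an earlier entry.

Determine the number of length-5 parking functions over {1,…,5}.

1296

|PF(5,5)| = (5−5+1)·(5+1)^(5−1) = 1·1296 = 1296 [KW]
E.g. (1,3,1,1,4) → sorted (1,1,1,3,4): b_i ≤ i ∀i, a PF.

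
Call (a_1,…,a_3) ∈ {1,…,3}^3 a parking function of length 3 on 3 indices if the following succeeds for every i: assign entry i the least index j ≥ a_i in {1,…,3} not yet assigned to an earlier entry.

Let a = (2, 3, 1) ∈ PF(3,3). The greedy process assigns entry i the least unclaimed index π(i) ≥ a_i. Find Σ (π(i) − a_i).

Σπ = 3·4/2 = 6 (π permutes [3]); Σa = 2+3+1 = 6; disp = 6−6 = 0.

0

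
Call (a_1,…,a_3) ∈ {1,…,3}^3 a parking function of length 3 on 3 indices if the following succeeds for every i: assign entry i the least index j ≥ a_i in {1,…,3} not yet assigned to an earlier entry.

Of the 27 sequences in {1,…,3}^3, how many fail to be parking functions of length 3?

Count = (3−3+1)·(3+1)^(3−1) = 1 · 16 = 16 [KW]
E.g. (3,2,2) → sorted (2,2,3): b_1=2>1, not a PF.
So 27 − 16 = 11 fail.

11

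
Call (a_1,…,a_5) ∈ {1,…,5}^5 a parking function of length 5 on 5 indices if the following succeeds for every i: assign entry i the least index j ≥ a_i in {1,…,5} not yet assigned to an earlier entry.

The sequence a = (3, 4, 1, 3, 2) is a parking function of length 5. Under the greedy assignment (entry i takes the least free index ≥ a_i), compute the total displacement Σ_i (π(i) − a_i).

2

Σπ = 5·6/2 = 15 (π permutes [5]); Σa = 3+4+1+3+2 = 13; disp = 15−13 = 2.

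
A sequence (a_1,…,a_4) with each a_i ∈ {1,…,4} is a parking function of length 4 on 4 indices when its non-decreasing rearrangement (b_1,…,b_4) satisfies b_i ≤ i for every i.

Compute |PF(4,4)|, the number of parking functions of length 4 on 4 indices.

125

Count = (4+1−4)·(4+1)^{4−1} = 1·125 = 125
Check (2,2,1,1) → sorted (1,1,2,2): b_i ≤ i ∀i, a PF.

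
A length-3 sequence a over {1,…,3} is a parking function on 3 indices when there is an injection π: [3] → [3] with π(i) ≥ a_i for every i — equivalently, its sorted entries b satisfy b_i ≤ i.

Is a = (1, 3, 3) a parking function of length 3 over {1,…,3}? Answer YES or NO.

NO

Order a: b = (1, 3, 3).
  b_1=1 ≤ 1
  b_2=3 > 2
  fails at i=2 ⇒ NO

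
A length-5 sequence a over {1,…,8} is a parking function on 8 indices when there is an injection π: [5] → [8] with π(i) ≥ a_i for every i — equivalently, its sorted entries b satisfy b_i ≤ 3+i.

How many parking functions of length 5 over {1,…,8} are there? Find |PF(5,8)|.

|PF| = (8+1−5)·(8+1)^{5−1} = 4×6561 = 26244 (Pollak)
One tuple (6,3,6,8,4) → sorted (3,4,6,6,8): b_i ≤ 3+i ∀i, a PF.

26244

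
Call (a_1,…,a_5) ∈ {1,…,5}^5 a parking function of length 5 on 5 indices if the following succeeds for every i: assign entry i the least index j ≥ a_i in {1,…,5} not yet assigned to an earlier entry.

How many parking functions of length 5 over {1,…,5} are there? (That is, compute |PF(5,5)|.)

1296

|PF(5,5)| = (5−5+1)·(5+1)^(5−1) = 1·1296 = 1296 (Konheim–Weiss)
One tuple (4,2,3,1,1) → sorted (1,1,2,3,4): b_i ≤ i ∀i, a PF.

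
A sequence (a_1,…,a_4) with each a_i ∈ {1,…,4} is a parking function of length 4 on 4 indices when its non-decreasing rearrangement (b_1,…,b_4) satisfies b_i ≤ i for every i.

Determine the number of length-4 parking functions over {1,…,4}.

Count = (4+1−4)·(4+1)^{4−1} = 1×125 = 125 (Pollak)
One tuple (1,3,2,1) → sorted (1,1,2,3): b_i ≤ i ∀i, a PF.

125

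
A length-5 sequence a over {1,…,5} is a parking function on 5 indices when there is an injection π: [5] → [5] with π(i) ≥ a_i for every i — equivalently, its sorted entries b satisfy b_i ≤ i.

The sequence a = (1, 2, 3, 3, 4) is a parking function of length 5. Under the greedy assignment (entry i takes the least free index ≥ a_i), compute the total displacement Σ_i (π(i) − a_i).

Σπ = 15 ({1..5} each once); Σa = 1+2+3+3+4 = 13; disp = 15−13 = 2.

2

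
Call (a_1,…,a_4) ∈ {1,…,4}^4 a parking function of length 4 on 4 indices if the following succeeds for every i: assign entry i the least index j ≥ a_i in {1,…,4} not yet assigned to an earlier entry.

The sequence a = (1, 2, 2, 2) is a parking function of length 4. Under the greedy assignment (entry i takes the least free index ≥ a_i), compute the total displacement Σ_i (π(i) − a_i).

Σπ = 4·5/2 = 10 (π permutes [4]); Σa = 1+2+2+2 = 7; disp = 10−7 = 3.

3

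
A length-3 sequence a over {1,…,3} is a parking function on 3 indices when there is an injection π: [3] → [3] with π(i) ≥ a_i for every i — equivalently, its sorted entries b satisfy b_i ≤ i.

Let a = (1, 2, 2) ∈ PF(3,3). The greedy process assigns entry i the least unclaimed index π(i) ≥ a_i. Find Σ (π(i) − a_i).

Σπ = 6 ({1..3} each once); Σa = 1+2+2 = 5; disp = 6−5 = 1.

1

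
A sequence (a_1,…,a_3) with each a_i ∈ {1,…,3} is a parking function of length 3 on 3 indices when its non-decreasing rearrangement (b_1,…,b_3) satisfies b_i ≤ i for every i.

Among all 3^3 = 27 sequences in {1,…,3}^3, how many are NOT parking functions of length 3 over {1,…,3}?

11

|PF(3,3)| = (4−3)·4^(3−1) = 1 · 16 = 16
E.g. (2,3,3) → sorted (2,3,3): b_1=2>1, not a PF.
3^3 − 16 = 27 − 16 = 11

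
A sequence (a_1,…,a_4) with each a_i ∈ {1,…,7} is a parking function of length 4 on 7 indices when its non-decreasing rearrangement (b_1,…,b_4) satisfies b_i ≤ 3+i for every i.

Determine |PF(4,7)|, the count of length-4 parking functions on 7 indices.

2048

Count = (7−4+1)·(7+1)^(4−1) = 4·512 = 2048 [KW]
E.g. (6,3,5,1) → sorted (1,3,5,6): b_i ≤ 3+i ∀i, a PF.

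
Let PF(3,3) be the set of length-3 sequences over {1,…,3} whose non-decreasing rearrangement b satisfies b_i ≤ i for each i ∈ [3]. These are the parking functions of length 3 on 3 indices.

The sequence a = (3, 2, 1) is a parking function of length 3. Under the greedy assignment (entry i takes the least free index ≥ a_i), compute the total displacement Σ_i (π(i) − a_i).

0

Σπ(i) = 1+…+3 = 6; Σa = 3+2+1 = 6; disp = 6−6 = 0.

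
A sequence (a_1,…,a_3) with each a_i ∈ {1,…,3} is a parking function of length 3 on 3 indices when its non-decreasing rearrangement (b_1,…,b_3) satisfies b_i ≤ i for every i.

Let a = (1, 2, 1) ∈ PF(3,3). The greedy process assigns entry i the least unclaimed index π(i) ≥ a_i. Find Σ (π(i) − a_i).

Σπ = 3·4/2 = 6 (π permutes [3]); Σa = 1+2+1 = 4; disp = 6−4 = 2.

2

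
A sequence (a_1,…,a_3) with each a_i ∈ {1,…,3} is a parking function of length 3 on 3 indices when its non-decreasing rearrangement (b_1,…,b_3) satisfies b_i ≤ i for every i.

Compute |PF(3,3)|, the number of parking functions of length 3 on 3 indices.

16

|PF| = (3−3+1)·(3+1)^(3−1) = 1 · 16 = 16 [KW]
Example (1,1,1) → sorted (1,1,1): b_i ≤ i ∀i, a PF.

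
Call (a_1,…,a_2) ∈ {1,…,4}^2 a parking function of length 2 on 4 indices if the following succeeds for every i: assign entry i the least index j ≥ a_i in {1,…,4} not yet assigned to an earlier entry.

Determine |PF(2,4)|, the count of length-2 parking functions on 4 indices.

15

Count = (4−2+1)·(4+1)^(2−1) = 3 · 5 = 15 (Pollak)
Check (4,1) → sorted (1,4): b_i ≤ 2+i ∀i, a PF.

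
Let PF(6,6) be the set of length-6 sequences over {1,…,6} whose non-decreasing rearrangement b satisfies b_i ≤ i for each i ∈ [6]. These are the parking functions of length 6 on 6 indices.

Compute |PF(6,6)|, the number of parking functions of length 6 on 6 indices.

16807

|PF| = (6+1−6)·(6+1)^{6−1} = 1 · 16807 = 16807
One tuple (3,5,4,5,1,2) → sorted (1,2,3,4,5,5): b_i ≤ i ∀i, a PF.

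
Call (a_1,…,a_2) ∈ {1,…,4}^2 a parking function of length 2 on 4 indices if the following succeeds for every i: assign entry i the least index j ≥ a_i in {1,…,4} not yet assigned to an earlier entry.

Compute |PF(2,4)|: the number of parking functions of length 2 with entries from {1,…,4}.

15

Count = (4+1−2)·(4+1)^{2−1} = 3×5 = 15 (Pollak)
Check (4,2) → sorted (2,4): b_i ≤ 2+i ∀i, a PF.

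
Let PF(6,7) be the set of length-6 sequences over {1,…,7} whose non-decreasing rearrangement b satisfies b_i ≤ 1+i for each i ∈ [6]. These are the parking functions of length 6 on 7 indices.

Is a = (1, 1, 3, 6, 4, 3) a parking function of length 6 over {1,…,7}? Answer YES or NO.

Order a: b = (1, 1, 3, 3, 4, 6).
  b_1=1 ≤ 2
  b_2=1 ≤ 3
  b_3=3 ≤ 4
  b_4=3 ≤ 5
  b_5=4 ≤ 6
  b_6=6 ≤ 7
All bounds hold ⇒ YES

YES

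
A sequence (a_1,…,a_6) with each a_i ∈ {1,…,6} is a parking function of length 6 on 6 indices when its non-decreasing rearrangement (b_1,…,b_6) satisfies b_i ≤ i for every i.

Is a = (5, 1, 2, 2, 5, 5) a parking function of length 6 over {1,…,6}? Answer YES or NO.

Sorted: b = (1, 2, 2, 5, 5, 5).
  b_1=1 ≤ 1
  b_2=2 ≤ 2
  b_3=2 ≤ 3
  b_4=5 > 4
  fails at i=4 ⇒ NO

NO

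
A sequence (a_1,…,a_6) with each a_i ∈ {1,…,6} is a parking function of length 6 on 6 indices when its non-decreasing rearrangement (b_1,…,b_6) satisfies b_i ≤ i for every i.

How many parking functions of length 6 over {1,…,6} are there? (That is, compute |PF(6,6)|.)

|PF(6,6)| = (6+1−6)·(6+1)^{6−1} = 1 · 16807 = 16807
Check (6,1,2,3,5,3) → sorted (1,2,3,3,5,6): b_i ≤ i ∀i, a PF.

16807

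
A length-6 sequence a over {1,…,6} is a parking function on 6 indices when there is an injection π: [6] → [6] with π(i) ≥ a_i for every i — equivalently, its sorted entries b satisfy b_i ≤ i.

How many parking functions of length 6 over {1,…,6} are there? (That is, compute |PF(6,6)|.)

16807

|PF(6,6)| = (6+1−6)·(6+1)^{6−1} = 1 · 16807 = 16807 (Pollak)
One tuple (1,4,2,6,1,5) → sorted (1,1,2,4,5,6): b_i ≤ i ∀i, a PF.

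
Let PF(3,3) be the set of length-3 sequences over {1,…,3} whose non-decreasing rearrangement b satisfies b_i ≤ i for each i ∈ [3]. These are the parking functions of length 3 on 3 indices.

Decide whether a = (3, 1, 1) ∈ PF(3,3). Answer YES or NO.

YES

Order a: b = (1, 1, 3).
  b_1=1 ≤ 1
  b_2=1 ≤ 2
  b_3=3 ≤ 3
All bounds hold ⇒ YES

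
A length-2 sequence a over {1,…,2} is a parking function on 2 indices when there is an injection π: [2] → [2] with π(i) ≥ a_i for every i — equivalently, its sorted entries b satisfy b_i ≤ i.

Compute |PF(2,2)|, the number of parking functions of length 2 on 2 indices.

3

|PF(2,2)| = 1·3^1 = 1·3 = 3 [KW]
One tuple (1,2) → sorted (1,2): b_i ≤ i ∀i, a PF.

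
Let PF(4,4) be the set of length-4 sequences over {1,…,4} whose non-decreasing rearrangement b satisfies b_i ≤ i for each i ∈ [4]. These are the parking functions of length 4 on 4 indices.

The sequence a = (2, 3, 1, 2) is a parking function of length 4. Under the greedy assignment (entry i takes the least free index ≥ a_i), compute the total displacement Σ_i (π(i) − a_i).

2

Σπ(i) = 1+…+4 = 10; Σa = 2+3+1+2 = 8; disp = 10−8 = 2.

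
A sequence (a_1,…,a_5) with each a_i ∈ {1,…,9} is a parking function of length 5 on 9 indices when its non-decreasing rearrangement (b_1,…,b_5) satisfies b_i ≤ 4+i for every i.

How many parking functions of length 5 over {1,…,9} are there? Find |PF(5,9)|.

|PF| = (10−5)·10^(5−1) = 5·10000 = 50000 [KW]
One tuple (4,2,5,8,1) → sorted (1,2,4,5,8): b_i ≤ 4+i ∀i, a PF.

50000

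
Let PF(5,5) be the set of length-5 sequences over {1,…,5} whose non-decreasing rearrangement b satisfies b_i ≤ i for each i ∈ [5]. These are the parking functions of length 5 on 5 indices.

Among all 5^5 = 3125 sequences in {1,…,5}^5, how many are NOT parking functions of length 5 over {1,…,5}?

1829

|PF| = (5+1−5)·(5+1)^{5−1} = 1×1296 = 1296
Check (1,5,1,4,5) → sorted (1,1,4,5,5): b_3=4>3, not a PF.
Total 3125; non-PF = 3125−1296 = 1829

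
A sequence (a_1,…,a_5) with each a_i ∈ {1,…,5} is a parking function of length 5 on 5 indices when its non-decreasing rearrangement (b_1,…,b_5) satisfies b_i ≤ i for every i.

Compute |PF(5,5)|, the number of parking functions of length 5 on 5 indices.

1296

Count = 1·6^4 = 1·1296 = 1296 (Pollak)
E.g. (4,1,1,1,5) → sorted (1,1,1,4,5): b_i ≤ i ∀i, a PF.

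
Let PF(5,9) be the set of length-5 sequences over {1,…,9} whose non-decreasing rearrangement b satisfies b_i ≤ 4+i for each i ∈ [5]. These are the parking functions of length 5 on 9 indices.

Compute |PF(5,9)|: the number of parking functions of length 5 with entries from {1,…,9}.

50000

#PF = (10−5)·10^(5−1) = 5 · 10000 = 50000
Check (2,4,3,8,3) → sorted (2,3,3,4,8): b_i ≤ 4+i ∀i, a PF.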